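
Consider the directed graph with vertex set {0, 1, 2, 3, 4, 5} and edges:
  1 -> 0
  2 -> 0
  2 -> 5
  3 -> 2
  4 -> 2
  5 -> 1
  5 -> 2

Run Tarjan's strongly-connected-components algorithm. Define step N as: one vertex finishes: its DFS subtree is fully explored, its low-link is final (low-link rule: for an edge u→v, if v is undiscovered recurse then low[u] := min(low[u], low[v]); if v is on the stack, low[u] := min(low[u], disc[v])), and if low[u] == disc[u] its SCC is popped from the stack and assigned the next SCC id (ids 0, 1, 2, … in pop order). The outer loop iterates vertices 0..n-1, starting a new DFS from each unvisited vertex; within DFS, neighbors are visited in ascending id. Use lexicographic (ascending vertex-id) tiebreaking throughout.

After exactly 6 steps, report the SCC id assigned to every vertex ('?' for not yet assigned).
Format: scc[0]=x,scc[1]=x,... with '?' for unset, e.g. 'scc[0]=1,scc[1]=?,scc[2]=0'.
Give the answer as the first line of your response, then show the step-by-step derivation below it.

scc[0]=0,scc[1]=1,scc[2]=2,scc[3]=3,scc[4]=4,scc[5]=2

step 1: low=(low[0]=0,low[1]=?,low[2]=?,low[3]=?,low[4]=?,low[5]=?); scc=(scc[0]=0,scc[1]=?,scc[2]=?,scc[3]=?,scc[4]=?,scc[5]=?)
step 2: low=(low[0]=0,low[1]=1,low[2]=?,low[3]=?,low[4]=?,low[5]=?); scc=(scc[0]=0,scc[1]=1,scc[2]=?,scc[3]=?,scc[4]=?,scc[5]=?)
step 3: low=(low[0]=0,low[1]=1,low[2]=2,low[3]=?,low[4]=?,low[5]=2); scc=(scc[0]=0,scc[1]=1,scc[2]=?,scc[3]=?,scc[4]=?,scc[5]=?)
step 4: low=(low[0]=0,low[1]=1,low[2]=2,low[3]=?,low[4]=?,low[5]=2); scc=(scc[0]=0,scc[1]=1,scc[2]=2,scc[3]=?,scc[4]=?,scc[5]=2)
step 5: low=(low[0]=0,low[1]=1,low[2]=2,low[3]=4,low[4]=?,low[5]=2); scc=(scc[0]=0,scc[1]=1,scc[2]=2,scc[3]=3,scc[4]=?,scc[5]=2)
step 6: low=(low[0]=0,low[1]=1,low[2]=2,low[3]=4,low[4]=5,low[5]=2); scc=(scc[0]=0,scc[1]=1,scc[2]=2,scc[3]=3,scc[4]=4,scc[5]=2)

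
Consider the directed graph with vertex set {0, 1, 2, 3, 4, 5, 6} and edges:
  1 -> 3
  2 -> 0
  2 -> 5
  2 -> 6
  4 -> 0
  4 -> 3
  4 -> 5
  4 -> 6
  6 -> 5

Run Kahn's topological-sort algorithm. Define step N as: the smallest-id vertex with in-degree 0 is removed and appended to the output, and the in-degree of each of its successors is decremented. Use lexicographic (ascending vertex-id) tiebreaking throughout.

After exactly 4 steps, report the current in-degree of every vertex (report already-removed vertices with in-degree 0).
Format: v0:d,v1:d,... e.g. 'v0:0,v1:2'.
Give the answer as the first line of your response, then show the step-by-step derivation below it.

v0:0,v1:0,v2:0,v3:0,v4:0,v5:1,v6:0

step 1: output 1; order=[1]; indeg=(2,0,0,1,0,3,2)
step 2: output 2; order=[1,2]; indeg=(1,0,0,1,0,2,1)
step 3: output 4; order=[1,2,4]; indeg=(0,0,0,0,0,1,0)
step 4: output 0; order=[1,2,4,0]; indeg=(0,0,0,0,0,1,0)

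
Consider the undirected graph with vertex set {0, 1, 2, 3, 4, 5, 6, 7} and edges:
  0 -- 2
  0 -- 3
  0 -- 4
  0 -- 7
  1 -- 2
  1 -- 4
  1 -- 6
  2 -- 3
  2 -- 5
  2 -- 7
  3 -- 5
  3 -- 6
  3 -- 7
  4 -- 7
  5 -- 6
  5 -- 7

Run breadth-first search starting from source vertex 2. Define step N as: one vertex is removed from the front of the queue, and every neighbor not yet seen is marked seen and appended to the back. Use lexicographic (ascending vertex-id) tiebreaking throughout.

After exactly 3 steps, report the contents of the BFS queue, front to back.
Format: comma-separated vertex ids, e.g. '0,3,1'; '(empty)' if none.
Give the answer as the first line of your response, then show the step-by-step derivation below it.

3,5,7,4,6

step 1: dequeue 2; queue=[0,1,3,5,7]; order=2
step 2: dequeue 0; queue=[1,3,5,7,4]; order=2,0
step 3: dequeue 1; queue=[3,5,7,4,6]; order=2,0,1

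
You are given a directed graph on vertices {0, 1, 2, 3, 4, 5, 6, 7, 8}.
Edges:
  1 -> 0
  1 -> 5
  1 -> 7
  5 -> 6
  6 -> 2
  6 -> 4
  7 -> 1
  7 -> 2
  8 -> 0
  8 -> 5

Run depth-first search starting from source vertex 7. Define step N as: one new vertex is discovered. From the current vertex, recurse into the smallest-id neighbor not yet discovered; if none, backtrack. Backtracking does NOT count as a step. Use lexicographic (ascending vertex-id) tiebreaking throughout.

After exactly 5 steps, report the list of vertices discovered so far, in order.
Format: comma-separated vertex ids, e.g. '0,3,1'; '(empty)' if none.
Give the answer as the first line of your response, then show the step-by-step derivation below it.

7,1,0,5,6

step 1: discover 7; path=7; order=7
step 2: discover 1; path=7>1; order=7,1
step 3: discover 0; path=7>1>0; order=7,1,0
step 4: discover 5; path=7>1>5; order=7,1,0,5
step 5: discover 6; path=7>1>5>6; order=7,1,0,5,6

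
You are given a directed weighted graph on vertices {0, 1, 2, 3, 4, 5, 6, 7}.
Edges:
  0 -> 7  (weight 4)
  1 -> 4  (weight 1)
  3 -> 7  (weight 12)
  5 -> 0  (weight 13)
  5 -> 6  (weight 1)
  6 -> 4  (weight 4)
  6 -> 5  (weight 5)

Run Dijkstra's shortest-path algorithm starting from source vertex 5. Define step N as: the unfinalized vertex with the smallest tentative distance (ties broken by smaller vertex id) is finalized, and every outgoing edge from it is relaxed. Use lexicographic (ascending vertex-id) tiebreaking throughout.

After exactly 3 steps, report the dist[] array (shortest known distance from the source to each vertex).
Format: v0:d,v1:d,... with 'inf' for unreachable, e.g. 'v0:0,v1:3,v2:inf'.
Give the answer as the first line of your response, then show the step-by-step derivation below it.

v0:13,v1:inf,v2:inf,v3:inf,v4:5,v5:0,v6:1,v7:inf

step 1: dist = v0:13,v1:inf,v2:inf,v3:inf,v4:inf,v5:0,v6:1,v7:inf
step 2: dist = v0:13,v1:inf,v2:inf,v3:inf,v4:5,v5:0,v6:1,v7:inf
step 3: dist = v0:13,v1:inf,v2:inf,v3:inf,v4:5,v5:0,v6:1,v7:inf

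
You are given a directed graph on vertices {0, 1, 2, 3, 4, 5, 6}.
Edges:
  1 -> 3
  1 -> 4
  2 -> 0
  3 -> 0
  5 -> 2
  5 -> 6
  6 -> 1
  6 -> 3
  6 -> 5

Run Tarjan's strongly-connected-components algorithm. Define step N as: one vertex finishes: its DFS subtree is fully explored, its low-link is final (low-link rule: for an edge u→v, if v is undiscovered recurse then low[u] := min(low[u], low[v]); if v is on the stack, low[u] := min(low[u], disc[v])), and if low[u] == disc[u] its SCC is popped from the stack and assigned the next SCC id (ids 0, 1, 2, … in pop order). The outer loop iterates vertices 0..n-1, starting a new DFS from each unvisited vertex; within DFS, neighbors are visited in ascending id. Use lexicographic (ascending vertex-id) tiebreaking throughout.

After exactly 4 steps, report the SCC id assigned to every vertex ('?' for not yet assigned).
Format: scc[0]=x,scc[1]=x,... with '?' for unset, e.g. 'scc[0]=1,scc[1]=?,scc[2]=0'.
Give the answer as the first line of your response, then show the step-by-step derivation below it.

scc[0]=0,scc[1]=3,scc[2]=?,scc[3]=1,scc[4]=2,scc[5]=?,scc[6]=?

step 1: low=(low[0]=0,low[1]=?,low[2]=?,low[3]=?,low[4]=?,low[5]=?,low[6]=?); scc=(scc[0]=0,scc[1]=?,scc[2]=?,scc[3]=?,scc[4]=?,scc[5]=?,scc[6]=?)
step 2: low=(low[0]=0,low[1]=1,low[2]=?,low[3]=2,low[4]=?,low[5]=?,low[6]=?); scc=(scc[0]=0,scc[1]=?,scc[2]=?,scc[3]=1,scc[4]=?,scc[5]=?,scc[6]=?)
step 3: low=(low[0]=0,low[1]=1,low[2]=?,low[3]=2,low[4]=3,low[5]=?,low[6]=?); scc=(scc[0]=0,scc[1]=?,scc[2]=?,scc[3]=1,scc[4]=2,scc[5]=?,scc[6]=?)
step 4: low=(low[0]=0,low[1]=1,low[2]=?,low[3]=2,low[4]=3,low[5]=?,low[6]=?); scc=(scc[0]=0,scc[1]=3,scc[2]=?,scc[3]=1,scc[4]=2,scc[5]=?,scc[6]=?)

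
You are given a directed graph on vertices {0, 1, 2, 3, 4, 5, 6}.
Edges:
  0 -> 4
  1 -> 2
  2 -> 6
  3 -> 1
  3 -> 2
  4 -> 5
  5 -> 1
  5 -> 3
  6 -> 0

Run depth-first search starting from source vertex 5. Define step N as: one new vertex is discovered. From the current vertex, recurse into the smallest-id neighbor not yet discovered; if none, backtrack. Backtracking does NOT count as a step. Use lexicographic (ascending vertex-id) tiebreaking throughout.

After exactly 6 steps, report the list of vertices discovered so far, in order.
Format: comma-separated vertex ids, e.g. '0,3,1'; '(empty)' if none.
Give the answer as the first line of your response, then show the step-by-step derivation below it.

5,1,2,6,0,4

step 1: discover 5; path=5; order=5
step 2: discover 1; path=5>1; order=5,1
step 3: discover 2; path=5>1>2; order=5,1,2
step 4: discover 6; path=5>1>2>6; order=5,1,2,6
step 5: discover 0; path=5>1>2>6>0; order=5,1,2,6,0
step 6: discover 4; path=5>1>2>6>0>4; order=5,1,2,6,0,4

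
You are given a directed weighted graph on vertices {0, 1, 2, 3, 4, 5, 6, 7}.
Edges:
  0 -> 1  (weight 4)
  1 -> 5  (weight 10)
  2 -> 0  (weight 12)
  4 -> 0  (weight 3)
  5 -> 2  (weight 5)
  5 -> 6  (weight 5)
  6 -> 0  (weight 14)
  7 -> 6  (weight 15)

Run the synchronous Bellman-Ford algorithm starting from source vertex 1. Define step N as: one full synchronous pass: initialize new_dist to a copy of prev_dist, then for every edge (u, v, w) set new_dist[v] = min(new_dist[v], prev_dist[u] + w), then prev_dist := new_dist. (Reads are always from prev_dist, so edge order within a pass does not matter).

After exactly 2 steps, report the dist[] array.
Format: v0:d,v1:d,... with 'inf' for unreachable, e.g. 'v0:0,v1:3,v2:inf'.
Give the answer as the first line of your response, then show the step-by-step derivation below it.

v0:inf,v1:0,v2:15,v3:inf,v4:inf,v5:10,v6:15,v7:inf

step 1: dist = v0:inf,v1:0,v2:inf,v3:inf,v4:inf,v5:10,v6:inf,v7:inf
step 2: dist = v0:inf,v1:0,v2:15,v3:inf,v4:inf,v5:10,v6:15,v7:inf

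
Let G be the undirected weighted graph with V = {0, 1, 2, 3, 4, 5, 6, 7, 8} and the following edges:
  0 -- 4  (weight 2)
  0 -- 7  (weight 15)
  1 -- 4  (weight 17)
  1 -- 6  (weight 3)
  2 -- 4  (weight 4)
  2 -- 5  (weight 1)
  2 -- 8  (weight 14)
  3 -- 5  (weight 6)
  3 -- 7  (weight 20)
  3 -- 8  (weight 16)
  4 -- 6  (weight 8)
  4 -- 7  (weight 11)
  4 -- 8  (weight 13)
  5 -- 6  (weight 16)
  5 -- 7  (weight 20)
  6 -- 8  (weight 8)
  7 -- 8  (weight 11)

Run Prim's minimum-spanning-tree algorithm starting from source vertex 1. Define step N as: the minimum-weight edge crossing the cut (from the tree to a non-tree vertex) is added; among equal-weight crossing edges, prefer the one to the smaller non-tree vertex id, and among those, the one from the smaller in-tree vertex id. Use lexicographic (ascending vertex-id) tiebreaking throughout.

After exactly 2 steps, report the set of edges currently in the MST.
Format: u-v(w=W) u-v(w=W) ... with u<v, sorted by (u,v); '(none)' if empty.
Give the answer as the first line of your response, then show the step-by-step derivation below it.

1-6(w=3) 4-6(w=8)

step 1: add edge 1-6 (w=3); MST = {1-6(w=3)}
step 2: add edge 4-6 (w=8); MST = {1-6(w=3) 4-6(w=8)}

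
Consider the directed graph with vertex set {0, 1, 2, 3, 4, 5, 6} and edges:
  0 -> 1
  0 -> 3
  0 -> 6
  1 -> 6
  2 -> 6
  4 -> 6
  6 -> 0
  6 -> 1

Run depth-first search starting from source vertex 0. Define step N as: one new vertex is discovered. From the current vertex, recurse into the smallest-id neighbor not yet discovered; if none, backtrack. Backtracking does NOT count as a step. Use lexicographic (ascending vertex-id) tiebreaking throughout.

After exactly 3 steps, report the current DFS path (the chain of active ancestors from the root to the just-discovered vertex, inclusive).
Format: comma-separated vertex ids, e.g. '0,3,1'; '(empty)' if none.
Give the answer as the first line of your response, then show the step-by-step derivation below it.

0,1,6

step 1: discover 0; path=0; order=0
step 2: discover 1; path=0>1; order=0,1
step 3: discover 6; path=0>1>6; order=0,1,6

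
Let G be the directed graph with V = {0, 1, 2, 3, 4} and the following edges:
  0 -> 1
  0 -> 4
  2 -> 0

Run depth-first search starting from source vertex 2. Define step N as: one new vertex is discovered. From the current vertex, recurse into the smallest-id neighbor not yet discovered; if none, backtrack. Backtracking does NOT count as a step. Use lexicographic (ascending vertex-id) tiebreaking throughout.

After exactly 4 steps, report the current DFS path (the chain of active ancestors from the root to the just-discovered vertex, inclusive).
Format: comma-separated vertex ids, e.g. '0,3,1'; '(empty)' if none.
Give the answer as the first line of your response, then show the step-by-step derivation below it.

2,0,4

step 1: discover 2; path=2; order=2
step 2: discover 0; path=2>0; order=2,0
step 3: discover 1; path=2>0>1; order=2,0,1
step 4: discover 4; path=2>0>4; order=2,0,1,4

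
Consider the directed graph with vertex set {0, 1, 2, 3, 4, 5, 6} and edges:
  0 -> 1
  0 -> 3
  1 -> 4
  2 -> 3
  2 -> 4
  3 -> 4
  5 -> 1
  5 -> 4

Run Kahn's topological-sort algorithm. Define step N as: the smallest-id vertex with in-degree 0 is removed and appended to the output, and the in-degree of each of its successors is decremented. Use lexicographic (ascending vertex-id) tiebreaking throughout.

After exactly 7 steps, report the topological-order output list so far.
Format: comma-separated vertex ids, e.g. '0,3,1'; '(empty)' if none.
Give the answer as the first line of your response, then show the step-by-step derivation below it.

0,2,3,5,1,4,6

step 1: output 0; order=[0]; indeg=(0,1,0,1,4,0,0)
step 2: output 2; order=[0,2]; indeg=(0,1,0,0,3,0,0)
step 3: output 3; order=[0,2,3]; indeg=(0,1,0,0,2,0,0)
step 4: output 5; order=[0,2,3,5]; indeg=(0,0,0,0,1,0,0)
step 5: output 1; order=[0,2,3,5,1]; indeg=(0,0,0,0,0,0,0)
step 6: output 4; order=[0,2,3,5,1,4]; indeg=(0,0,0,0,0,0,0)
step 7: output 6; order=[0,2,3,5,1,4,6]; indeg=(0,0,0,0,0,0,0)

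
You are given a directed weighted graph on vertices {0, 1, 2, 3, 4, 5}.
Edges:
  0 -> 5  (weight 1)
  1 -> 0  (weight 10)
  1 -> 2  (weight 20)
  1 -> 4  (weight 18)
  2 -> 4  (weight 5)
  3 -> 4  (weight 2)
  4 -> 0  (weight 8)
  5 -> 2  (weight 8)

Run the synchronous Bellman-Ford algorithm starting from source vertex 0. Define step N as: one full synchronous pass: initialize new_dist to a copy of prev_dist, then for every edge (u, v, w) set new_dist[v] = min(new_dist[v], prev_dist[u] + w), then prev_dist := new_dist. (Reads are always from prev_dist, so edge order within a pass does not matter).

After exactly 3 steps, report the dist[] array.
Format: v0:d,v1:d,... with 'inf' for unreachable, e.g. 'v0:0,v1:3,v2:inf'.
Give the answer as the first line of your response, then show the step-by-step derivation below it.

v0:0,v1:inf,v2:9,v3:inf,v4:14,v5:1

step 1: dist = v0:0,v1:inf,v2:inf,v3:inf,v4:inf,v5:1
step 2: dist = v0:0,v1:inf,v2:9,v3:inf,v4:inf,v5:1
step 3: dist = v0:0,v1:inf,v2:9,v3:inf,v4:14,v5:1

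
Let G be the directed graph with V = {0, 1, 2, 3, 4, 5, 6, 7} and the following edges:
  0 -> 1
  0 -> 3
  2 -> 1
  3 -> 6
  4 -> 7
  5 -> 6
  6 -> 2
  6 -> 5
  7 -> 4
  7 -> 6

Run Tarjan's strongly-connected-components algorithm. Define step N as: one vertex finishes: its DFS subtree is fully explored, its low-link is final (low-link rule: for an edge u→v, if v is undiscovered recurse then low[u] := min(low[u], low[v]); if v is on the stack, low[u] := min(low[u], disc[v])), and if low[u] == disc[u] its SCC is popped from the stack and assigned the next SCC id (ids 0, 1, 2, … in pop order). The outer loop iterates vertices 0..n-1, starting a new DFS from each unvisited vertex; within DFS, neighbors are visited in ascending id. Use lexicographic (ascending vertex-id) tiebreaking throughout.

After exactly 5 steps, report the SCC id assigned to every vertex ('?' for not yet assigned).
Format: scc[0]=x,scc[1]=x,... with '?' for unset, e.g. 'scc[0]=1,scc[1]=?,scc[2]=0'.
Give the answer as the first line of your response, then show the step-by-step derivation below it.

scc[0]=?,scc[1]=0,scc[2]=1,scc[3]=3,scc[4]=?,scc[5]=2,scc[6]=2,scc[7]=?

step 1: low=(low[0]=0,low[1]=1,low[2]=?,low[3]=?,low[4]=?,low[5]=?,low[6]=?,low[7]=?); scc=(scc[0]=?,scc[1]=0,scc[2]=?,scc[3]=?,scc[4]=?,scc[5]=?,scc[6]=?,scc[7]=?)
step 2: low=(low[0]=0,low[1]=1,low[2]=4,low[3]=2,low[4]=?,low[5]=?,low[6]=3,low[7]=?); scc=(scc[0]=?,scc[1]=0,scc[2]=1,scc[3]=?,scc[4]=?,scc[5]=?,scc[6]=?,scc[7]=?)
step 3: low=(low[0]=0,low[1]=1,low[2]=4,low[3]=2,low[4]=?,low[5]=3,low[6]=3,low[7]=?); scc=(scc[0]=?,scc[1]=0,scc[2]=1,scc[3]=?,scc[4]=?,scc[5]=?,scc[6]=?,scc[7]=?)
step 4: low=(low[0]=0,low[1]=1,low[2]=4,low[3]=2,low[4]=?,low[5]=3,low[6]=3,low[7]=?); scc=(scc[0]=?,scc[1]=0,scc[2]=1,scc[3]=?,scc[4]=?,scc[5]=2,scc[6]=2,scc[7]=?)
step 5: low=(low[0]=0,low[1]=1,low[2]=4,low[3]=2,low[4]=?,low[5]=3,low[6]=3,low[7]=?); scc=(scc[0]=?,scc[1]=0,scc[2]=1,scc[3]=3,scc[4]=?,scc[5]=2,scc[6]=2,scc[7]=?)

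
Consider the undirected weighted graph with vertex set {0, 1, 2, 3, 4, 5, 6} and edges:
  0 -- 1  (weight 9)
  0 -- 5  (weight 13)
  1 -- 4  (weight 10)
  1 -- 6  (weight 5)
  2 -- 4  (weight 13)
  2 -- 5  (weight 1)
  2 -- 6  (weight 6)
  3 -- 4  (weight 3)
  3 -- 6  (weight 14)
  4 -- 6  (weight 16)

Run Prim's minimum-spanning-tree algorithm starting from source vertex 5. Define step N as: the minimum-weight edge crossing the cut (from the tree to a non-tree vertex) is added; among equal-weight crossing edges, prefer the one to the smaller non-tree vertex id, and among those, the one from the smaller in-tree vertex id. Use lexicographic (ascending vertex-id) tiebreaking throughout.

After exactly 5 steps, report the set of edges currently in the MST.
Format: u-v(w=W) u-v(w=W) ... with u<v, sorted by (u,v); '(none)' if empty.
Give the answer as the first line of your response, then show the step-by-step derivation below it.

0-1(w=9) 1-4(w=10) 1-6(w=5) 2-5(w=1) 2-6(w=6)

step 1: add edge 2-5 (w=1); MST = {2-5(w=1)}
step 2: add edge 2-6 (w=6); MST = {2-5(w=1) 2-6(w=6)}
step 3: add edge 1-6 (w=5); MST = {1-6(w=5) 2-5(w=1) 2-6(w=6)}
step 4: add edge 0-1 (w=9); MST = {0-1(w=9) 1-6(w=5) 2-5(w=1) 2-6(w=6)}
step 5: add edge 1-4 (w=10); MST = {0-1(w=9) 1-4(w=10) 1-6(w=5) 2-5(w=1) 2-6(w=6)}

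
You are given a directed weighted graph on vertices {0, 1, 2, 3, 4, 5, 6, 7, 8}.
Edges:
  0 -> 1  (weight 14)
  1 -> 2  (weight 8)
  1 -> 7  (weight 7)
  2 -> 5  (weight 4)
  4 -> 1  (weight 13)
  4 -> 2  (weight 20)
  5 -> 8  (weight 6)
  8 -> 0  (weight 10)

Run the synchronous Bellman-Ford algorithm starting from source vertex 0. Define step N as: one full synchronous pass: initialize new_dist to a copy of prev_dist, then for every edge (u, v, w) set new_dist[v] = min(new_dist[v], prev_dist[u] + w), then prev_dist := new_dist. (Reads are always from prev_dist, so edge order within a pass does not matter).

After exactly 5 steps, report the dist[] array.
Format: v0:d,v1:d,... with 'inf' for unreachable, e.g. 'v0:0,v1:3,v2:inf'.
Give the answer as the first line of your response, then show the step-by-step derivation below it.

v0:0,v1:14,v2:22,v3:inf,v4:inf,v5:26,v6:inf,v7:21,v8:32

step 1: dist = v0:0,v1:14,v2:inf,v3:inf,v4:inf,v5:inf,v6:inf,v7:inf,v8:inf
step 2: dist = v0:0,v1:14,v2:22,v3:inf,v4:inf,v5:inf,v6:inf,v7:21,v8:inf
step 3: dist = v0:0,v1:14,v2:22,v3:inf,v4:inf,v5:26,v6:inf,v7:21,v8:inf
step 4: dist = v0:0,v1:14,v2:22,v3:inf,v4:inf,v5:26,v6:inf,v7:21,v8:32
step 5: dist = v0:0,v1:14,v2:22,v3:inf,v4:inf,v5:26,v6:inf,v7:21,v8:32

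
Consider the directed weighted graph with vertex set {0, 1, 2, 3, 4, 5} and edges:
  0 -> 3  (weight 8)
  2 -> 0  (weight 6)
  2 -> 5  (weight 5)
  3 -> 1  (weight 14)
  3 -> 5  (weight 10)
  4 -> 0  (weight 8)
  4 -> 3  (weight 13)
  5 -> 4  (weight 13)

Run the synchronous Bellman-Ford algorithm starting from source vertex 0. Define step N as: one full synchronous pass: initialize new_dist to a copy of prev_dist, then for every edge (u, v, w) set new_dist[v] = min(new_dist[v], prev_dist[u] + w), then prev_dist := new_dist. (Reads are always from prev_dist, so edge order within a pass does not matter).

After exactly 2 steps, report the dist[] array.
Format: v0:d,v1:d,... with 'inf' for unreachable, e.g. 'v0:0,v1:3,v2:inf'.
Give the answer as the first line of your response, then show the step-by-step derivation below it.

v0:0,v1:22,v2:inf,v3:8,v4:inf,v5:18

step 1: dist = v0:0,v1:inf,v2:inf,v3:8,v4:inf,v5:inf
step 2: dist = v0:0,v1:22,v2:inf,v3:8,v4:inf,v5:18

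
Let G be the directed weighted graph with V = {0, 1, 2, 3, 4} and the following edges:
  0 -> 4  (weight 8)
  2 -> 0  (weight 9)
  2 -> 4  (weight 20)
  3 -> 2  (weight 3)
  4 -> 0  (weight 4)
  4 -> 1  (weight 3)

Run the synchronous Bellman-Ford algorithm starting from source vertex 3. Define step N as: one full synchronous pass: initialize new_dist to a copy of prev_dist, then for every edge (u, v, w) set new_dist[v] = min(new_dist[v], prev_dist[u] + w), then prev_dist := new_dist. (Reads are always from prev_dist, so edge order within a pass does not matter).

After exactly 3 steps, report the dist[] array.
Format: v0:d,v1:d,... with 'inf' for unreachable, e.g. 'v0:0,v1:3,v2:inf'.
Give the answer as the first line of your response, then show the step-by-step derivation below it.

v0:12,v1:26,v2:3,v3:0,v4:20

step 1: dist = v0:inf,v1:inf,v2:3,v3:0,v4:inf
step 2: dist = v0:12,v1:inf,v2:3,v3:0,v4:23
step 3: dist = v0:12,v1:26,v2:3,v3:0,v4:20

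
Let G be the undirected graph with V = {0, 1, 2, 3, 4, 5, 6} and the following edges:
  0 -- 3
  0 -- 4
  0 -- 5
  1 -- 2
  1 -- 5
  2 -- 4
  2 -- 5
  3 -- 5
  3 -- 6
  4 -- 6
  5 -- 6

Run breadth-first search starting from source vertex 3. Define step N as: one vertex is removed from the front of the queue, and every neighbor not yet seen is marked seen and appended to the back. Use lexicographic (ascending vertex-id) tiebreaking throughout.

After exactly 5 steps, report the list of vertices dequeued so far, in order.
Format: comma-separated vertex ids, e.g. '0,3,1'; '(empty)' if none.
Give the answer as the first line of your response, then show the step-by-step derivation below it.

3,0,5,6,4

step 1: dequeue 3; queue=[0,5,6]; order=3
step 2: dequeue 0; queue=[5,6,4]; order=3,0
step 3: dequeue 5; queue=[6,4,1,2]; order=3,0,5
step 4: dequeue 6; queue=[4,1,2]; order=3,0,5,6
step 5: dequeue 4; queue=[1,2]; order=3,0,5,6,4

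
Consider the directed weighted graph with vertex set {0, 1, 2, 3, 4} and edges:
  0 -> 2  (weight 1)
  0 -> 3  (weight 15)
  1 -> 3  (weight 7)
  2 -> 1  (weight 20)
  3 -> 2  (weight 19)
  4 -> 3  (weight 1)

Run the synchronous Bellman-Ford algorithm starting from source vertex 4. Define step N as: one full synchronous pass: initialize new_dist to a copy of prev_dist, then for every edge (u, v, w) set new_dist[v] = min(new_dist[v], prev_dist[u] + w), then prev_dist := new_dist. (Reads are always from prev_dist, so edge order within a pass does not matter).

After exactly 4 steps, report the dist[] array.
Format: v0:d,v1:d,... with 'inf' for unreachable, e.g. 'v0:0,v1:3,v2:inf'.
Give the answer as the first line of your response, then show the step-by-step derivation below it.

v0:inf,v1:40,v2:20,v3:1,v4:0

step 1: dist = v0:inf,v1:inf,v2:inf,v3:1,v4:0
step 2: dist = v0:inf,v1:inf,v2:20,v3:1,v4:0
step 3: dist = v0:inf,v1:40,v2:20,v3:1,v4:0
step 4: dist = v0:inf,v1:40,v2:20,v3:1,v4:0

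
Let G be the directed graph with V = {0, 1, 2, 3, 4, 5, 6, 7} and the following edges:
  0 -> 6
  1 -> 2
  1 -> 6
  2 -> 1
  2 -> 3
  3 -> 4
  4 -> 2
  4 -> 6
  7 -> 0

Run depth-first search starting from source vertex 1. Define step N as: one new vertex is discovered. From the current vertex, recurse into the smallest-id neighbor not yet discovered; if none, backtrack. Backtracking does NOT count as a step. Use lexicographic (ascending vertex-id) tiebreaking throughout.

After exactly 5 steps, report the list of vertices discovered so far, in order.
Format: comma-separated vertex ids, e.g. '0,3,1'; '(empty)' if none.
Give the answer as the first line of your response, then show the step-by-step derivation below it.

1,2,3,4,6

step 1: discover 1; path=1; order=1
step 2: discover 2; path=1>2; order=1,2
step 3: discover 3; path=1>2>3; order=1,2,3
step 4: discover 4; path=1>2>3>4; order=1,2,3,4
step 5: discover 6; path=1>2>3>4>6; order=1,2,3,4,6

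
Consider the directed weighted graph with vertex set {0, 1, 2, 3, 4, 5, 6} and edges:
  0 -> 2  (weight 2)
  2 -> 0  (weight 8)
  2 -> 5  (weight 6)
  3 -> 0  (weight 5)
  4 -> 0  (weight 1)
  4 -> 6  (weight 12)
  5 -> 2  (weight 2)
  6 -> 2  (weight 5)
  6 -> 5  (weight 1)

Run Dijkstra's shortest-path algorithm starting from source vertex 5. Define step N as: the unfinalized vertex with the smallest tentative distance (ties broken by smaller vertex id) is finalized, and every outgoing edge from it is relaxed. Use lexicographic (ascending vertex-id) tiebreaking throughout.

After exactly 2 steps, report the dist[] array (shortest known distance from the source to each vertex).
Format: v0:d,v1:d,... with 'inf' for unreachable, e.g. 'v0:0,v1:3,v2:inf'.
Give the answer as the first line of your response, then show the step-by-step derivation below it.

v0:10,v1:inf,v2:2,v3:inf,v4:inf,v5:0,v6:inf

step 1: dist = v0:inf,v1:inf,v2:2,v3:inf,v4:inf,v5:0,v6:inf
step 2: dist = v0:10,v1:inf,v2:2,v3:inf,v4:inf,v5:0,v6:inf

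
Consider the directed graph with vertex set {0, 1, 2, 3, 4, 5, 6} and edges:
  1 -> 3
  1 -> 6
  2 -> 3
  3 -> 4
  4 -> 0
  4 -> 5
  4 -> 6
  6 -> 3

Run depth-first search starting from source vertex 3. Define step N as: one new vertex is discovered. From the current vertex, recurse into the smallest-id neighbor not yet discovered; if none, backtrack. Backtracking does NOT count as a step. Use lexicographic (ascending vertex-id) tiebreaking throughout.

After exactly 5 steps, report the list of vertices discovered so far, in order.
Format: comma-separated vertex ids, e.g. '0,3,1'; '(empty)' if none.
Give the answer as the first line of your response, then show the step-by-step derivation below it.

3,4,0,5,6

step 1: discover 3; path=3; order=3
step 2: discover 4; path=3>4; order=3,4
step 3: discover 0; path=3>4>0; order=3,4,0
step 4: discover 5; path=3>4>5; order=3,4,0,5
step 5: discover 6; path=3>4>6; order=3,4,0,5,6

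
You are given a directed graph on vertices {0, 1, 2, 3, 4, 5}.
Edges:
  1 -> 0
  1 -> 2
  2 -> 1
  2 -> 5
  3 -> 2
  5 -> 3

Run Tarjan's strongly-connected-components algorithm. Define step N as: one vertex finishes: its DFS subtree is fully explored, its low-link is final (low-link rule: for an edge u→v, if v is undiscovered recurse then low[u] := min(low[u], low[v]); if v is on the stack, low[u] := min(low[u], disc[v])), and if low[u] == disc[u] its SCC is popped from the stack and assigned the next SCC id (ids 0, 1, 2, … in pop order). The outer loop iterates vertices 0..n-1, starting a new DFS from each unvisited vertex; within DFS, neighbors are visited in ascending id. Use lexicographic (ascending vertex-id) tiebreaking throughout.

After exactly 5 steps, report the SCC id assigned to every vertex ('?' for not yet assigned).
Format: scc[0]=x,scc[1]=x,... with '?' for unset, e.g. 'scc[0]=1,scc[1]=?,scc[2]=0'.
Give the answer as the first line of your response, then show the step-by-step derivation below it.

scc[0]=0,scc[1]=1,scc[2]=1,scc[3]=1,scc[4]=?,scc[5]=1

step 1: low=(low[0]=0,low[1]=?,low[2]=?,low[3]=?,low[4]=?,low[5]=?); scc=(scc[0]=0,scc[1]=?,scc[2]=?,scc[3]=?,scc[4]=?,scc[5]=?)
step 2: low=(low[0]=0,low[1]=1,low[2]=1,low[3]=2,low[4]=?,low[5]=3); scc=(scc[0]=0,scc[1]=?,scc[2]=?,scc[3]=?,scc[4]=?,scc[5]=?)
step 3: low=(low[0]=0,low[1]=1,low[2]=1,low[3]=2,low[4]=?,low[5]=2); scc=(scc[0]=0,scc[1]=?,scc[2]=?,scc[3]=?,scc[4]=?,scc[5]=?)
step 4: low=(low[0]=0,low[1]=1,low[2]=1,low[3]=2,low[4]=?,low[5]=2); scc=(scc[0]=0,scc[1]=?,scc[2]=?,scc[3]=?,scc[4]=?,scc[5]=?)
step 5: low=(low[0]=0,low[1]=1,low[2]=1,low[3]=2,low[4]=?,low[5]=2); scc=(scc[0]=0,scc[1]=1,scc[2]=1,scc[3]=1,scc[4]=?,scc[5]=1)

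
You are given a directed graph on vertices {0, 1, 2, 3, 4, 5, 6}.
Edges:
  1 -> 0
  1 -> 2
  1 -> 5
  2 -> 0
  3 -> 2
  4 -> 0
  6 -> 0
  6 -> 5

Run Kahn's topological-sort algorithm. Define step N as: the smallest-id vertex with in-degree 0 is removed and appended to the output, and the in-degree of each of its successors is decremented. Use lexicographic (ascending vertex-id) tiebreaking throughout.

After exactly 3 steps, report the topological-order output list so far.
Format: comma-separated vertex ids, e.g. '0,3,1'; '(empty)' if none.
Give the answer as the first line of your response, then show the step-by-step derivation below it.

1,3,2

step 1: output 1; order=[1]; indeg=(3,0,1,0,0,1,0)
step 2: output 3; order=[1,3]; indeg=(3,0,0,0,0,1,0)
step 3: output 2; order=[1,3,2]; indeg=(2,0,0,0,0,1,0)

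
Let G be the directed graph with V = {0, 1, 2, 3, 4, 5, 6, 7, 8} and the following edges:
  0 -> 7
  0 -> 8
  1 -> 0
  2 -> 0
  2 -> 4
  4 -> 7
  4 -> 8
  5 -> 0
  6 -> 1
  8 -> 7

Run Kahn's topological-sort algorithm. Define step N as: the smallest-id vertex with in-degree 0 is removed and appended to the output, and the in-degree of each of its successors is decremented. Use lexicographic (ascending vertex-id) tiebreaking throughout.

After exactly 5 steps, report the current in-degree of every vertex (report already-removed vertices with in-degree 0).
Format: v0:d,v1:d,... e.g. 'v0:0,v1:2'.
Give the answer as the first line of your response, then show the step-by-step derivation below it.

v0:1,v1:0,v2:0,v3:0,v4:0,v5:0,v6:0,v7:2,v8:1

step 1: output 2; order=[2]; indeg=(2,1,0,0,0,0,0,3,2)
step 2: output 3; order=[2,3]; indeg=(2,1,0,0,0,0,0,3,2)
step 3: output 4; order=[2,3,4]; indeg=(2,1,0,0,0,0,0,2,1)
step 4: output 5; order=[2,3,4,5]; indeg=(1,1,0,0,0,0,0,2,1)
step 5: output 6; order=[2,3,4,5,6]; indeg=(1,0,0,0,0,0,0,2,1)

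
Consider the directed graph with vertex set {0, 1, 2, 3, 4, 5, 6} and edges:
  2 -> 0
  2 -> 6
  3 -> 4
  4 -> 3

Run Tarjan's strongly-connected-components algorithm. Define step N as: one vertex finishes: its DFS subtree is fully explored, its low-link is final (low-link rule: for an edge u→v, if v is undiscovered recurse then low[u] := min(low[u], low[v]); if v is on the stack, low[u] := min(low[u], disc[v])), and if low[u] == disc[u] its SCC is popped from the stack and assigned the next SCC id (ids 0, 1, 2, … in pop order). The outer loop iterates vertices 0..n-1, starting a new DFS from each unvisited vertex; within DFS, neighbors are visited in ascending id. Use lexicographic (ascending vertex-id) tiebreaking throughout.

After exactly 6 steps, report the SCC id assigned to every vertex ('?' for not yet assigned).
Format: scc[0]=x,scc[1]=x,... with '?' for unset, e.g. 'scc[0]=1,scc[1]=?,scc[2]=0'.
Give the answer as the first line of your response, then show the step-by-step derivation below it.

scc[0]=0,scc[1]=1,scc[2]=3,scc[3]=4,scc[4]=4,scc[5]=?,scc[6]=2

step 1: low=(low[0]=0,low[1]=?,low[2]=?,low[3]=?,low[4]=?,low[5]=?,low[6]=?); scc=(scc[0]=0,scc[1]=?,scc[2]=?,scc[3]=?,scc[4]=?,scc[5]=?,scc[6]=?)
step 2: low=(low[0]=0,low[1]=1,low[2]=?,low[3]=?,low[4]=?,low[5]=?,low[6]=?); scc=(scc[0]=0,scc[1]=1,scc[2]=?,scc[3]=?,scc[4]=?,scc[5]=?,scc[6]=?)
step 3: low=(low[0]=0,low[1]=1,low[2]=2,low[3]=?,low[4]=?,low[5]=?,low[6]=3); scc=(scc[0]=0,scc[1]=1,scc[2]=?,scc[3]=?,scc[4]=?,scc[5]=?,scc[6]=2)
step 4: low=(low[0]=0,low[1]=1,low[2]=2,low[3]=?,low[4]=?,low[5]=?,low[6]=3); scc=(scc[0]=0,scc[1]=1,scc[2]=3,scc[3]=?,scc[4]=?,scc[5]=?,scc[6]=2)
step 5: low=(low[0]=0,low[1]=1,low[2]=2,low[3]=4,low[4]=4,low[5]=?,low[6]=3); scc=(scc[0]=0,scc[1]=1,scc[2]=3,scc[3]=?,scc[4]=?,scc[5]=?,scc[6]=2)
step 6: low=(low[0]=0,low[1]=1,low[2]=2,low[3]=4,low[4]=4,low[5]=?,low[6]=3); scc=(scc[0]=0,scc[1]=1,scc[2]=3,scc[3]=4,scc[4]=4,scc[5]=?,scc[6]=2)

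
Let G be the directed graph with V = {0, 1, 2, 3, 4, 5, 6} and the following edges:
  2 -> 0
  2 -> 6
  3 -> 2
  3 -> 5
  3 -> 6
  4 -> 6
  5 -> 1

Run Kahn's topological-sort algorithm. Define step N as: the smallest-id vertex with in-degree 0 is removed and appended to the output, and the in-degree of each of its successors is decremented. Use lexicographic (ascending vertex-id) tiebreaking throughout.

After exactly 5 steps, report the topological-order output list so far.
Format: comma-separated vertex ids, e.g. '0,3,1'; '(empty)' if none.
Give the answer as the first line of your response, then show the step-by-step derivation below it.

3,2,0,4,5

step 1: output 3; order=[3]; indeg=(1,1,0,0,0,0,2)
step 2: output 2; order=[3,2]; indeg=(0,1,0,0,0,0,1)
step 3: output 0; order=[3,2,0]; indeg=(0,1,0,0,0,0,1)
step 4: output 4; order=[3,2,0,4]; indeg=(0,1,0,0,0,0,0)
step 5: output 5; order=[3,2,0,4,5]; indeg=(0,0,0,0,0,0,0)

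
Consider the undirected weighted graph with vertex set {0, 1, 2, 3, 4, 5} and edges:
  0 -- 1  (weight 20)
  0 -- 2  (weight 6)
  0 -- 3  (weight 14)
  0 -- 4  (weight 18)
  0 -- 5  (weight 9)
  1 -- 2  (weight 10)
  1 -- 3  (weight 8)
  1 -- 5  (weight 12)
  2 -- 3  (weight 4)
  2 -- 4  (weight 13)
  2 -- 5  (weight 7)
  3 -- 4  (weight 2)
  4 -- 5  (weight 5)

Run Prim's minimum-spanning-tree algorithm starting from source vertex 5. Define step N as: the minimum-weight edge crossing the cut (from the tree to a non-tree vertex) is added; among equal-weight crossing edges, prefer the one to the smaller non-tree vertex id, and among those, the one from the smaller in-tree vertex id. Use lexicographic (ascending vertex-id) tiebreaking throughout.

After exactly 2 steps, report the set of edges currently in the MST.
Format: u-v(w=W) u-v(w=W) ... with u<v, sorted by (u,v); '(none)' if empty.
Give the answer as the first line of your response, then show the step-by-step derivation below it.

3-4(w=2) 4-5(w=5)

step 1: add edge 4-5 (w=5); MST = {4-5(w=5)}
step 2: add edge 3-4 (w=2); MST = {3-4(w=2) 4-5(w=5)}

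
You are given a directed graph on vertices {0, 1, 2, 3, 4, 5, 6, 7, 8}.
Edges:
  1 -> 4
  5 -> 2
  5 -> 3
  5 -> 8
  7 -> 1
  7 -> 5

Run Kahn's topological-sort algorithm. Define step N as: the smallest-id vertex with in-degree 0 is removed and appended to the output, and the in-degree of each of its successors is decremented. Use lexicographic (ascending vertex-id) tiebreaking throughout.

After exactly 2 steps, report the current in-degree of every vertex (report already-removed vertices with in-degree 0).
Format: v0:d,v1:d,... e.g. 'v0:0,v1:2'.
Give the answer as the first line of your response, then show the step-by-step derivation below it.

v0:0,v1:1,v2:1,v3:1,v4:1,v5:1,v6:0,v7:0,v8:1

step 1: output 0; order=[0]; indeg=(0,1,1,1,1,1,0,0,1)
step 2: output 6; order=[0,6]; indeg=(0,1,1,1,1,1,0,0,1)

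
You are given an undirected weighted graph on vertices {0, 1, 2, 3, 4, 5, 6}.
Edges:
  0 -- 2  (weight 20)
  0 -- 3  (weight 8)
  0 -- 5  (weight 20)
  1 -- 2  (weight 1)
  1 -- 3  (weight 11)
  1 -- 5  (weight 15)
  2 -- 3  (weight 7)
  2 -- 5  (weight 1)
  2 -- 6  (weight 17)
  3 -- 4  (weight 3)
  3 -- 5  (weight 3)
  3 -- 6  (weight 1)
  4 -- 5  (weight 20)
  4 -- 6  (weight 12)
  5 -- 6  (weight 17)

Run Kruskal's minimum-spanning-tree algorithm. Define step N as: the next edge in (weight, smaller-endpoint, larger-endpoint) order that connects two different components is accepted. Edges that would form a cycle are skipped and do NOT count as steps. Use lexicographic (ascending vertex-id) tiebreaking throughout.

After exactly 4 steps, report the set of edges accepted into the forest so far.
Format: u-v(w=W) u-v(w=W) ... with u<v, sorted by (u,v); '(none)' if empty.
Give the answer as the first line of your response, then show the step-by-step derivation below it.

1-2(w=1) 2-5(w=1) 3-4(w=3) 3-6(w=1)

step 1: add edge 1-2 (w=1); MST = {1-2(w=1)}
step 2: add edge 2-5 (w=1); MST = {1-2(w=1) 2-5(w=1)}
step 3: add edge 3-6 (w=1); MST = {1-2(w=1) 2-5(w=1) 3-6(w=1)}
step 4: add edge 3-4 (w=3); MST = {1-2(w=1) 2-5(w=1) 3-4(w=3) 3-6(w=1)}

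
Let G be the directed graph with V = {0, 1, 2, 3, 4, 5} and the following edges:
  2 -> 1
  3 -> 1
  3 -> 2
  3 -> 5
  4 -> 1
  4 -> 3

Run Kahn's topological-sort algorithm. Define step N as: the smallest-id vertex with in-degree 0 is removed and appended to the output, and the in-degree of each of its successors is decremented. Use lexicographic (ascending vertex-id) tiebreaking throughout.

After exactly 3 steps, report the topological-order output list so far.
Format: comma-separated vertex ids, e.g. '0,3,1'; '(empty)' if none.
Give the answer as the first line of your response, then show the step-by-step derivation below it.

0,4,3

step 1: output 0; order=[0]; indeg=(0,3,1,1,0,1)
step 2: output 4; order=[0,4]; indeg=(0,2,1,0,0,1)
step 3: output 3; order=[0,4,3]; indeg=(0,1,0,0,0,0)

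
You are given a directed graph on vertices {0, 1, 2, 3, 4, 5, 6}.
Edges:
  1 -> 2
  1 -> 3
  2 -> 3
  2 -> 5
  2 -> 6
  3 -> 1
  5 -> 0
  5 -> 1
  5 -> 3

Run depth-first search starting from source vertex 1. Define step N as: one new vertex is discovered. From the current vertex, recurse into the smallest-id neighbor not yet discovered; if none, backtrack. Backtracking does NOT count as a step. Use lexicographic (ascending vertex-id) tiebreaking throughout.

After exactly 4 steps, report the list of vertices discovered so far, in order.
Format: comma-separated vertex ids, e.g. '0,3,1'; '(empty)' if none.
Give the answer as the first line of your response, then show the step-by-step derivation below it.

1,2,3,5

step 1: discover 1; path=1; order=1
step 2: discover 2; path=1>2; order=1,2
step 3: discover 3; path=1>2>3; order=1,2,3
step 4: discover 5; path=1>2>5; order=1,2,3,5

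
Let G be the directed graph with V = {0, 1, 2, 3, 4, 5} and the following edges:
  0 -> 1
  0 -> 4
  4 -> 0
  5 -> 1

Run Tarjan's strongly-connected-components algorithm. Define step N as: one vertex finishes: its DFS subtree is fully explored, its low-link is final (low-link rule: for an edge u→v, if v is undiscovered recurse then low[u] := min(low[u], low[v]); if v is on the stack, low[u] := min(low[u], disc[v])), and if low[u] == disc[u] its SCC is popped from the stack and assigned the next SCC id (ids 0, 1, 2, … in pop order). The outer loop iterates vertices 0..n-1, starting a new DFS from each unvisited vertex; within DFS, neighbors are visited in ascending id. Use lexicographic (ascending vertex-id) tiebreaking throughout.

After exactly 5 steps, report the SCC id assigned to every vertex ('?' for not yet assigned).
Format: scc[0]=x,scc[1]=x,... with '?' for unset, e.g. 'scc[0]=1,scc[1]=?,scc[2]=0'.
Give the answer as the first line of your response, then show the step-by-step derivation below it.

scc[0]=1,scc[1]=0,scc[2]=2,scc[3]=3,scc[4]=1,scc[5]=?

step 1: low=(low[0]=0,low[1]=1,low[2]=?,low[3]=?,low[4]=?,low[5]=?); scc=(scc[0]=?,scc[1]=0,scc[2]=?,scc[3]=?,scc[4]=?,scc[5]=?)
step 2: low=(low[0]=0,low[1]=1,low[2]=?,low[3]=?,low[4]=0,low[5]=?); scc=(scc[0]=?,scc[1]=0,scc[2]=?,scc[3]=?,scc[4]=?,scc[5]=?)
step 3: low=(low[0]=0,low[1]=1,low[2]=?,low[3]=?,low[4]=0,low[5]=?); scc=(scc[0]=1,scc[1]=0,scc[2]=?,scc[3]=?,scc[4]=1,scc[5]=?)
step 4: low=(low[0]=0,low[1]=1,low[2]=3,low[3]=?,low[4]=0,low[5]=?); scc=(scc[0]=1,scc[1]=0,scc[2]=2,scc[3]=?,scc[4]=1,scc[5]=?)
step 5: low=(low[0]=0,low[1]=1,low[2]=3,low[3]=4,low[4]=0,low[5]=?); scc=(scc[0]=1,scc[1]=0,scc[2]=2,scc[3]=3,scc[4]=1,scc[5]=?)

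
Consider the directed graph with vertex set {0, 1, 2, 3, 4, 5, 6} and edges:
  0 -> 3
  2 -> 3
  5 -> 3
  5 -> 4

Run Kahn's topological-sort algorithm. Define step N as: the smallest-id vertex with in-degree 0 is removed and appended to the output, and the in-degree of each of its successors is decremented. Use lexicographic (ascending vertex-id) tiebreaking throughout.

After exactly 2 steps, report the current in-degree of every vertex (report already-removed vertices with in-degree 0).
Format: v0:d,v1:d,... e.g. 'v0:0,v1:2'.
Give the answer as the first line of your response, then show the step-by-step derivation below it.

v0:0,v1:0,v2:0,v3:2,v4:1,v5:0,v6:0

step 1: output 0; order=[0]; indeg=(0,0,0,2,1,0,0)
step 2: output 1; order=[0,1]; indeg=(0,0,0,2,1,0,0)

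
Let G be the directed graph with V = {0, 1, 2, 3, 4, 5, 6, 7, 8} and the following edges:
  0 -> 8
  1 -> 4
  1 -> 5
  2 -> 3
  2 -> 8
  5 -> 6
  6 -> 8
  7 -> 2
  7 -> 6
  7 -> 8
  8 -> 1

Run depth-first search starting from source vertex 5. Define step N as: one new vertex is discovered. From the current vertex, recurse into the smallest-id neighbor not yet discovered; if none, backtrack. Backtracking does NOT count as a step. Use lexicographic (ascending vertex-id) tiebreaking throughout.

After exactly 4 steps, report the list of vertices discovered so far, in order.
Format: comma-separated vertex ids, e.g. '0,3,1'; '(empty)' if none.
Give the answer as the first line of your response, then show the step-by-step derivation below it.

5,6,8,1

step 1: discover 5; path=5; order=5
step 2: discover 6; path=5>6; order=5,6
step 3: discover 8; path=5>6>8; order=5,6,8
step 4: discover 1; path=5>6>8>1; order=5,6,8,1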